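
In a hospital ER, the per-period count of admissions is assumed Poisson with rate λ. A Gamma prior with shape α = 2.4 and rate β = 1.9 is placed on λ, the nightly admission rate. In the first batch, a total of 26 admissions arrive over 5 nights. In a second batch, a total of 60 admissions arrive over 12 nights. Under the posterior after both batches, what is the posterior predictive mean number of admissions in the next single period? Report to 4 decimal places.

With a Gamma(shape α, rate β) prior, the Poisson likelihood is conjugate: the posterior is Gamma(α + ΣXᵢ, β + n).
After batch 1: Gamma(α+S, β+n) = Gamma(2.4+26, 1.9+5) = Gamma(28.4, 6.9).
After batch 2: Gamma(α+S, β+n) = Gamma(28.4+60, 6.9+12) = Gamma(88.4, 18.9).
The predictive distribution for one future period is NegBinom with mean α/β = 4.6772.

4.6772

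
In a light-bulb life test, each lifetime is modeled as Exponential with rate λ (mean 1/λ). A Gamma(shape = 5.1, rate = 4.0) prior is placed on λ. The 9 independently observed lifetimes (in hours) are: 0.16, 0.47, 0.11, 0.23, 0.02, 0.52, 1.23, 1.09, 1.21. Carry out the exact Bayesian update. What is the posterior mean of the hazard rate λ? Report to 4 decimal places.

1.5597

With a Gamma(shape α, rate β) prior on the exponential rate λ, the posterior after n observations with total T = Σxᵢ is Gamma(α+n, β+T).
Sum of observations T = 5.04 hours; n = 9.
Posterior: Gamma(5.1+9, 4.0+5.04) = Gamma(14.1, 9.04).
Posterior mean of λ = α/β = 14.1/9.04 = 1.5597.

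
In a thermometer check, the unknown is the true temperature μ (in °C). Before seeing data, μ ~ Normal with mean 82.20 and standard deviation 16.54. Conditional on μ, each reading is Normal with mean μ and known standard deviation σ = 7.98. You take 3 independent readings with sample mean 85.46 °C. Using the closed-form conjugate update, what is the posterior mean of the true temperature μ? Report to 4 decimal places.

For Normal data with known variance σ², a Normal(μ₀, σ₀²) prior on μ is conjugate. Posterior precision = 1/σ₀² + n/σ²; posterior mean is the precision-weighted average of μ₀ and x̄.
n·x̄ = 3·85.46 = 256.38.
σ₀² = 16.54² = 273.5716, σ² = 7.98² = 63.6804; σ² + n·σ₀² = 63.6804 + 3·273.5716 = 884.3952.
Posterior mean = (μ₀/σ₀² + n·x̄/σ²)/(1/σ₀² + n/σ²) = (σ²·μ₀ + σ₀²·n·x̄)/(σ² + n·σ₀²) = (63.6804·82.20 + 273.5716·256.38)/884.3952 = 75372.815688/884.3952 = 85.2253.

85.2253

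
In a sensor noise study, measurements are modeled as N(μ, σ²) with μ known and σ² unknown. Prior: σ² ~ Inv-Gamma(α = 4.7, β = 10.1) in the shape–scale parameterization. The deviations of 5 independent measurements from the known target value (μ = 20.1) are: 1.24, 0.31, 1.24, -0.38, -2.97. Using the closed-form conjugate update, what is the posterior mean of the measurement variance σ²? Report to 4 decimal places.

With known mean μ and an Inverse-Gamma(α, β) prior on σ², the Normal likelihood is conjugate: posterior is Inv-Gamma(α + n/2, β + Σ(xᵢ−μ)²/2).
Σ(xᵢ−μ)² = (1.24)² + (0.31)² + (1.24)² + (-0.38)² + (-2.97)² = 12.1366.
Posterior: Inv-Gamma(4.7 + 5/2, 10.1 + 12.1366/2) = Inv-Gamma(7.20, 16.16830).
E[σ²|data] = β/(α−1) = 16.16830/6.20 = 2.6078.

2.6078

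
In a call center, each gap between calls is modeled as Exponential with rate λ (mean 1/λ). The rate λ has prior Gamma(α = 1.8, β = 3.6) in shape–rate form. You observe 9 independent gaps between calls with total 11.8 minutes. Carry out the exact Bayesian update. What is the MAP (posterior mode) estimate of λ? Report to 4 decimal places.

0.6364

With a Gamma(shape α, rate β) prior on the exponential rate λ, the posterior after n observations with total T = Σxᵢ is Gamma(α+n, β+T).
Posterior: Gamma(1.8+9, 3.6+11.8) = Gamma(10.8, 15.4).
Mode = (α−1)/β = 0.6364.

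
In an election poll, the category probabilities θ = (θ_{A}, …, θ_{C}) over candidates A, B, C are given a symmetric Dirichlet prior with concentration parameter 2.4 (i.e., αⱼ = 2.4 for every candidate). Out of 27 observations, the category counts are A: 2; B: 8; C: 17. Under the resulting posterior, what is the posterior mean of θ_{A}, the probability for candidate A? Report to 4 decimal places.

The Dirichlet prior is conjugate to the Multinomial likelihood: each posterior αⱼ = prior αⱼ + observed count nⱼ.
Posterior concentration: (4.4, 10.4, 19.4), total = 34.2.
E[θ_{A}|data] = α_{A}/Σα = 4.4/34.2 = 0.1287.

0.1287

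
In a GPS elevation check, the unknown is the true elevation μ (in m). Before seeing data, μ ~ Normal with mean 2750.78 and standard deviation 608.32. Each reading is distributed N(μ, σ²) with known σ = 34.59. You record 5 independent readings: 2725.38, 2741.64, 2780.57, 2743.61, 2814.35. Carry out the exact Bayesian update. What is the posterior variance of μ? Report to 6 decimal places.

239.138982

For Normal data with known variance σ², a Normal(μ₀, σ₀²) prior on μ is conjugate. Posterior precision = 1/σ₀² + n/σ²; posterior mean is the precision-weighted average of μ₀ and x̄.
σ₀² = 608.32² = 370053.2224, σ² = 34.59² = 1196.4681; σ² + n·σ₀² = 1196.4681 + 5·370053.2224 = 1851462.5801.
Posterior precision = 1/σ₀² + n/σ² = 1/370053.2224 + 5/1196.4681 = (σ² + n·σ₀²)/(σ₀²σ²) = 1851462.5801/(370053.2224·1196.4681); posterior variance σₙ² = σ₀²σ²/(σ² + n·σ₀²) = 370053.2224·1196.4681/1851462.5801 = 239.138982.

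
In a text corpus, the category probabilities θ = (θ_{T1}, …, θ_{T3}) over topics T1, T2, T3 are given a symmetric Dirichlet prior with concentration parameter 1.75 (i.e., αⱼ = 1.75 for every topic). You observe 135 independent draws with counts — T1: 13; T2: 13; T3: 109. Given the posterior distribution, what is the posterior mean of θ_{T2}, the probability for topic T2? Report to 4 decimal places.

The Dirichlet prior is conjugate to the Multinomial likelihood: each posterior αⱼ = prior αⱼ + observed count nⱼ.
Posterior concentration: (14.75, 14.75, 110.75), total = 140.25.
E[θ_{T2}|data] = α_{T2}/Σα = 14.75/140.25 = 0.1052.

0.1052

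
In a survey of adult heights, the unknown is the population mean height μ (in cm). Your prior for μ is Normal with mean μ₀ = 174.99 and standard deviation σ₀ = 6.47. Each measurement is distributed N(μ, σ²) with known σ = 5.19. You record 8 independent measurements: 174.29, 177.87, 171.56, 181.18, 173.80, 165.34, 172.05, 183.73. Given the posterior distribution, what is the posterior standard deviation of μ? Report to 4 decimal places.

1.7653

For Normal data with known variance σ², a Normal(μ₀, σ₀²) prior on μ is conjugate. Posterior precision = 1/σ₀² + n/σ²; posterior mean is the precision-weighted average of μ₀ and x̄.
σ₀² = 6.47² = 41.8609, σ² = 5.19² = 26.9361; σ² + n·σ₀² = 26.9361 + 8·41.8609 = 361.8233.
Posterior precision = 1/σ₀² + n/σ² = 1/41.8609 + 8/26.9361 = (σ² + n·σ₀²)/(σ₀²σ²) = 361.8233/(41.8609·26.9361); posterior variance σₙ² = σ₀²σ²/(σ² + n·σ₀²) = 41.8609·26.9361/361.8233 = 3.116354.
Posterior SD = √σₙ² = √(41.8609·26.9361/361.8233) = 1.7653.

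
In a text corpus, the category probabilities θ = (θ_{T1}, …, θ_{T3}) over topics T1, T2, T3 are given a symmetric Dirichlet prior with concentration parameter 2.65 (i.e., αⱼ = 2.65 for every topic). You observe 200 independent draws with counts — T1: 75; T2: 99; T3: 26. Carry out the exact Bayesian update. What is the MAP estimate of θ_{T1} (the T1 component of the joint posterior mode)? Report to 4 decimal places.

The Dirichlet prior is conjugate to the Multinomial likelihood: each posterior αⱼ = prior αⱼ + observed count nⱼ.
Posterior concentration: (77.65, 101.65, 28.65), total = 207.95.
Joint mode component: (α_{T1}−1)/(Σα−K) = 76.65/204.95 = 0.3740.

0.3740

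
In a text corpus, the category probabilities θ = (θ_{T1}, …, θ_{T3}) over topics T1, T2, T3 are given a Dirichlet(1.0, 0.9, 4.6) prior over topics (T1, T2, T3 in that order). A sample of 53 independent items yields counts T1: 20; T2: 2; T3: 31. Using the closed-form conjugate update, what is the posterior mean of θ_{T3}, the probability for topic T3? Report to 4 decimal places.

0.5983

The Dirichlet prior is conjugate to the Multinomial likelihood: each posterior αⱼ = prior αⱼ + observed count nⱼ.
Posterior concentration: (21.0, 2.9, 35.6), total = 59.5.
E[θ_{T3}|data] = α_{T3}/Σα = 35.6/59.5 = 0.5983.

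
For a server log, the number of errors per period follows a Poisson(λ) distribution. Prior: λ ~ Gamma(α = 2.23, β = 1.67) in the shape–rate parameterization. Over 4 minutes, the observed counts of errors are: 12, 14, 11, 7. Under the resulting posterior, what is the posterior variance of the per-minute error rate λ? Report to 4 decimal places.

With a Gamma(shape α, rate β) prior, the Poisson likelihood is conjugate: the posterior is Gamma(α + ΣXᵢ, β + n).
Sum of counts S = 44 over n = 4 minutes.
Posterior: Gamma(α+S, β+n) = Gamma(2.23+44, 1.67+4) = Gamma(46.23, 5.67).
Var = α/β² = 46.23/5.67² = 1.4380.

1.4380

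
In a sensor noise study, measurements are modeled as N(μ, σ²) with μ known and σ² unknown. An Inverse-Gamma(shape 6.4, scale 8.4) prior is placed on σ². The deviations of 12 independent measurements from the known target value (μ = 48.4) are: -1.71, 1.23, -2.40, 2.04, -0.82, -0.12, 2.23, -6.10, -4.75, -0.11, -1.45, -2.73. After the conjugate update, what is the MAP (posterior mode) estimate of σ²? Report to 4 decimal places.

3.9611

With known mean μ and an Inverse-Gamma(α, β) prior on σ², the Normal likelihood is conjugate: posterior is Inv-Gamma(α + n/2, β + Σ(xᵢ−μ)²/2).
Σ(xᵢ−μ)² = (-1.71)² + (1.23)² + (-2.40)² + (2.04)² + (-0.82)² + (-0.12)² + (2.23)² + (-6.10)² + (-4.75)² + (-0.11)² + (-1.45)² + (-2.73)² = 89.3583.
Posterior: Inv-Gamma(6.4 + 12/2, 8.4 + 89.3583/2) = Inv-Gamma(12.40, 53.07915).
Mode = β/(α+1) = 53.07915/13.40 = 3.9611.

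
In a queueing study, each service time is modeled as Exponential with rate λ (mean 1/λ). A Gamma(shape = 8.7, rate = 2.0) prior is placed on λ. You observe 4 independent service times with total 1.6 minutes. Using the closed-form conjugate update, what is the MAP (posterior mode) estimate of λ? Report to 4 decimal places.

3.2500

With a Gamma(shape α, rate β) prior on the exponential rate λ, the posterior after n observations with total T = Σxᵢ is Gamma(α+n, β+T).
Posterior: Gamma(8.7+4, 2.0+1.6) = Gamma(12.7, 3.6).
Mode = (α−1)/β = 3.2500.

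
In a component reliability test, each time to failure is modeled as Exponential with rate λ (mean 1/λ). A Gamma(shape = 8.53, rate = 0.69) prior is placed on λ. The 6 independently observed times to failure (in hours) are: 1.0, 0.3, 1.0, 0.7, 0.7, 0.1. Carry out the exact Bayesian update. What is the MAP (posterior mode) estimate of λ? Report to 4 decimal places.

3.0134

With a Gamma(shape α, rate β) prior on the exponential rate λ, the posterior after n observations with total T = Σxᵢ is Gamma(α+n, β+T).
Sum of observations T = 3.8 hours; n = 6.
Posterior: Gamma(8.53+6, 0.69+3.8) = Gamma(14.53, 4.49).
Mode = (α−1)/β = 3.0134.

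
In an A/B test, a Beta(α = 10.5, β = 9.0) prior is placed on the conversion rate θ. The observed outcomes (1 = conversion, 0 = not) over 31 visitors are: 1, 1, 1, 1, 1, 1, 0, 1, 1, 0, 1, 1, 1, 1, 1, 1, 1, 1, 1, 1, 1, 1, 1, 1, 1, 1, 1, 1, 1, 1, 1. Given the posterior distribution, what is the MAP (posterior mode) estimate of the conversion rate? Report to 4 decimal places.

0.7938

The Beta prior is conjugate to a Binomial/Bernoulli likelihood; the update adds successes to α and failures to β.
Posterior: Beta(α+k, β+n−k) = Beta(10.5+29, 9.0+2) = Beta(39.5, 11.0).
Mode of Beta(a,b) for a,b>1 is (a−1)/(a+b−2) = 38.5/48.5 = 0.7938.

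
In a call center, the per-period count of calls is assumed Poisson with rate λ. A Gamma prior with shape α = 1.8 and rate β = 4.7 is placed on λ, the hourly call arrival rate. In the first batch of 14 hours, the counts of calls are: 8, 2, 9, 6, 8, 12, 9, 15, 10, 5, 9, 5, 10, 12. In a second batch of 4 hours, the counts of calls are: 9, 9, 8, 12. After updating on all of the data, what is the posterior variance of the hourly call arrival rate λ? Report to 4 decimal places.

With a Gamma(shape α, rate β) prior, the Poisson likelihood is conjugate: the posterior is Gamma(α + ΣXᵢ, β + n).
Batch 1: sum of counts S = 120 over n = 14 hours.
After batch 1: Gamma(α+S, β+n) = Gamma(1.8+120, 4.7+14) = Gamma(121.8, 18.7).
Batch 2: sum of counts S = 38 over n = 4 hours.
After batch 2: Gamma(α+S, β+n) = Gamma(121.8+38, 18.7+4) = Gamma(159.8, 22.7).
Var = α/β² = 159.8/22.7² = 0.3101.

0.3101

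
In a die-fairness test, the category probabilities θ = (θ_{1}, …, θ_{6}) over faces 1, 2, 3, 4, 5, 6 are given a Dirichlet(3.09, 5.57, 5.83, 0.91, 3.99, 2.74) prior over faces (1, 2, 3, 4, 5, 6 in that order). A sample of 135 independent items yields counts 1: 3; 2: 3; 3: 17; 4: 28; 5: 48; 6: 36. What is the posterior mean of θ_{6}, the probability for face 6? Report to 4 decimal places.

The Dirichlet prior is conjugate to the Multinomial likelihood: each posterior αⱼ = prior αⱼ + observed count nⱼ.
Posterior concentration: (6.09, 8.57, 22.83, 28.91, 51.99, 38.74), total = 157.13.
E[θ_{6}|data] = α_{6}/Σα = 38.74/157.13 = 0.2465.

0.2465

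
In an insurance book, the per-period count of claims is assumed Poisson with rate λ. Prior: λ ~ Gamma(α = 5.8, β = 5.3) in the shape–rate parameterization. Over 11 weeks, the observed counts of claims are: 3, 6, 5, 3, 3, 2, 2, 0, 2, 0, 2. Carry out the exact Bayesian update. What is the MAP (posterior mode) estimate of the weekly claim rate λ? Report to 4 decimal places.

With a Gamma(shape α, rate β) prior, the Poisson likelihood is conjugate: the posterior is Gamma(α + ΣXᵢ, β + n).
Sum of counts S = 28 over n = 11 weeks.
Posterior: Gamma(α+S, β+n) = Gamma(5.8+28, 5.3+11) = Gamma(33.8, 16.3).
Mode of Gamma(α,β) for α≥1 is (α−1)/β = 32.8/16.3 = 2.0123.

2.0123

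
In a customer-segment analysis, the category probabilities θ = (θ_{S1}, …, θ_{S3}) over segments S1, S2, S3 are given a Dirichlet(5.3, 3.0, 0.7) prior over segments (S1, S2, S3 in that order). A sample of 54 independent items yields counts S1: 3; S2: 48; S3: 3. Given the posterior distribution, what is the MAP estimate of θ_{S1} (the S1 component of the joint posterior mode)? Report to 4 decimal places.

The Dirichlet prior is conjugate to the Multinomial likelihood: each posterior αⱼ = prior αⱼ + observed count nⱼ.
Posterior concentration: (8.3, 51.0, 3.7), total = 63.0.
Joint mode component: (α_{S1}−1)/(Σα−K) = 7.3/60.0 = 0.1217.

0.1217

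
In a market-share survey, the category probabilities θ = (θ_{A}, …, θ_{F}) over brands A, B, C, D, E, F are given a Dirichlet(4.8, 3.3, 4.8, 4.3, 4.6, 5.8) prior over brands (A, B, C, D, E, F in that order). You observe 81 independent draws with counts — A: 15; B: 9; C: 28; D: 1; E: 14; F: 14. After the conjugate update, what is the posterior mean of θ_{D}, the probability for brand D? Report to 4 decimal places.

The Dirichlet prior is conjugate to the Multinomial likelihood: each posterior αⱼ = prior αⱼ + observed count nⱼ.
Posterior concentration: (19.8, 12.3, 32.8, 5.3, 18.6, 19.8), total = 108.6.
E[θ_{D}|data] = α_{D}/Σα = 5.3/108.6 = 0.0488.

0.0488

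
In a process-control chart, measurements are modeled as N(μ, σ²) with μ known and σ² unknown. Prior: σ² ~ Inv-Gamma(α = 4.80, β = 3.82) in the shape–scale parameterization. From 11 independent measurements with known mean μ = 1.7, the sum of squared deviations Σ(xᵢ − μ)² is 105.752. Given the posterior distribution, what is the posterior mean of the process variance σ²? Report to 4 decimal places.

With known mean μ and an Inverse-Gamma(α, β) prior on σ², the Normal likelihood is conjugate: posterior is Inv-Gamma(α + n/2, β + Σ(xᵢ−μ)²/2).
Posterior: Inv-Gamma(4.80 + 11/2, 3.82 + 105.752/2) = Inv-Gamma(10.30, 56.6960).
E[σ²|data] = β/(α−1) = 56.6960/9.30 = 6.0963.

6.0963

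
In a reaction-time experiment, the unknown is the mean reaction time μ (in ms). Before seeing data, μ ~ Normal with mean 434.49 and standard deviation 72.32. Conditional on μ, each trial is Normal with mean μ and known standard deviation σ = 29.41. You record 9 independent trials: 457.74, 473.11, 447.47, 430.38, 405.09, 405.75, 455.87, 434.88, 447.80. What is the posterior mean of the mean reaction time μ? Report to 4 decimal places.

For Normal data with known variance σ², a Normal(μ₀, σ₀²) prior on μ is conjugate. Posterior precision = 1/σ₀² + n/σ²; posterior mean is the precision-weighted average of μ₀ and x̄.
Σxᵢ = 457.74 + 473.11 + 447.47 + 430.38 + 405.09 + 405.75 + 455.87 + 434.88 + 447.80 = 3958.09, so n·x̄ = 3958.09.
σ₀² = 72.32² = 5230.1824, σ² = 29.41² = 864.9481; σ² + n·σ₀² = 864.9481 + 9·5230.1824 = 47936.5897.
Posterior mean = (μ₀/σ₀² + n·x̄/σ²)/(1/σ₀² + n/σ²) = (σ²·μ₀ + σ₀²·n·x̄)/(σ² + n·σ₀²) = (864.9481·434.49 + 5230.1824·3958.09)/47936.5897 = 21077343.955585/47936.5897 = 439.6922.

439.6922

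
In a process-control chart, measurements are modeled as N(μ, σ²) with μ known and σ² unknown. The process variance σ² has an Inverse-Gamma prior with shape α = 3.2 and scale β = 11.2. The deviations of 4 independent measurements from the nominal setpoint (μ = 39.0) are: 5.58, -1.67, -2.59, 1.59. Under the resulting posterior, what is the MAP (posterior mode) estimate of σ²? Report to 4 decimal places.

With known mean μ and an Inverse-Gamma(α, β) prior on σ², the Normal likelihood is conjugate: posterior is Inv-Gamma(α + n/2, β + Σ(xᵢ−μ)²/2).
Σ(xᵢ−μ)² = (5.58)² + (-1.67)² + (-2.59)² + (1.59)² = 43.1615.
Posterior: Inv-Gamma(3.2 + 4/2, 11.2 + 43.1615/2) = Inv-Gamma(5.20, 32.78075).
Mode = β/(α+1) = 32.78075/6.20 = 5.2872.

5.2872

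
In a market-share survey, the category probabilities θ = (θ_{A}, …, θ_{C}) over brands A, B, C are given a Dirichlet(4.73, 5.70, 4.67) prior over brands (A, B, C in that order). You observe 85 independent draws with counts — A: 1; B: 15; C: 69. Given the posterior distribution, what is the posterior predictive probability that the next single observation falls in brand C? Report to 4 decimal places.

The Dirichlet prior is conjugate to the Multinomial likelihood: each posterior αⱼ = prior αⱼ + observed count nⱼ.
Posterior concentration: (5.73, 20.70, 73.67), total = 100.10.
P(next = C | data) = α_{C}/Σα = 0.7360.

0.7360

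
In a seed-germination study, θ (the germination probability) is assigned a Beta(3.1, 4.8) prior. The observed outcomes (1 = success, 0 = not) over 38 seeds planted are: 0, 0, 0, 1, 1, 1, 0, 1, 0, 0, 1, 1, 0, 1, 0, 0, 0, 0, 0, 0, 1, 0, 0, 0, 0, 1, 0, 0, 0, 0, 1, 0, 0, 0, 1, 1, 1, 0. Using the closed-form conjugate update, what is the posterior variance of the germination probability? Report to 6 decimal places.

0.004856

The Beta prior is conjugate to a Binomial/Bernoulli likelihood; the update adds successes to α and failures to β.
Posterior: Beta(α+k, β+n−k) = Beta(3.1+13, 4.8+25) = Beta(16.1, 29.8).
Var = αβ/((α+β)²(α+β+1)) = 16.1·29.8/(45.9²·46.9) = 0.004856.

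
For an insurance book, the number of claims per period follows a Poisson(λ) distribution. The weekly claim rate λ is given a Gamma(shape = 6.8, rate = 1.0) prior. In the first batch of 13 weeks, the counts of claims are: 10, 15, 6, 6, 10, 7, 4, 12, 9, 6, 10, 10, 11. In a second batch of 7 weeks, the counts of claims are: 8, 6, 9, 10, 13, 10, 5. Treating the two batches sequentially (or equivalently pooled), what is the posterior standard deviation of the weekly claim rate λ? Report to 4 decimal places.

0.6456

With a Gamma(shape α, rate β) prior, the Poisson likelihood is conjugate: the posterior is Gamma(α + ΣXᵢ, β + n).
Batch 1: sum of counts S = 116 over n = 13 weeks.
After batch 1: Gamma(α+S, β+n) = Gamma(6.8+116, 1.0+13) = Gamma(122.8, 14.0).
Batch 2: sum of counts S = 61 over n = 7 weeks.
After batch 2: Gamma(α+S, β+n) = Gamma(122.8+61, 14.0+7) = Gamma(183.8, 21.0).
SD = √α/β = √183.8/21.0 = 0.6456.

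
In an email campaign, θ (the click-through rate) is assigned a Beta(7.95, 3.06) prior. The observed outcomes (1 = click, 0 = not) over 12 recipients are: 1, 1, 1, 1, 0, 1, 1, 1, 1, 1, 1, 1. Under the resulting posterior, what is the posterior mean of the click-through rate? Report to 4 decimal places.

The Beta prior is conjugate to a Binomial/Bernoulli likelihood; the update adds successes to α and failures to β.
Posterior: Beta(α+k, β+n−k) = Beta(7.95+11, 3.06+1) = Beta(18.95, 4.06).
Posterior mean = α/(α+β) = 18.95/23.01 = 0.8236.

0.8236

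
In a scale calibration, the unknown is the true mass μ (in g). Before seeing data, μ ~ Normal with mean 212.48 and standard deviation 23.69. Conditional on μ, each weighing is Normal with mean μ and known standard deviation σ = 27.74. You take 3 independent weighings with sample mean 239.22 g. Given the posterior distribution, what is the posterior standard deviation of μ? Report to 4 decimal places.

For Normal data with known variance σ², a Normal(μ₀, σ₀²) prior on μ is conjugate. Posterior precision = 1/σ₀² + n/σ²; posterior mean is the precision-weighted average of μ₀ and x̄.
σ₀² = 23.69² = 561.2161, σ² = 27.74² = 769.5076; σ² + n·σ₀² = 769.5076 + 3·561.2161 = 2453.1559.
Posterior precision = 1/σ₀² + n/σ² = 1/561.2161 + 3/769.5076 = (σ² + n·σ₀²)/(σ₀²σ²) = 2453.1559/(561.2161·769.5076); posterior variance σₙ² = σ₀²σ²/(σ² + n·σ₀²) = 561.2161·769.5076/2453.1559 = 176.042645.
Posterior SD = √σₙ² = √(561.2161·769.5076/2453.1559) = 13.2681.

13.2681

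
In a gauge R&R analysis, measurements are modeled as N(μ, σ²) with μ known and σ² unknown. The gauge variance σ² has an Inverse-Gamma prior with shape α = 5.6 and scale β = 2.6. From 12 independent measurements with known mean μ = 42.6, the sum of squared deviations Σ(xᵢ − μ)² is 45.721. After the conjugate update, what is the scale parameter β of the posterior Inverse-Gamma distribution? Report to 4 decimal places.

25.4605

With known mean μ and an Inverse-Gamma(α, β) prior on σ², the Normal likelihood is conjugate: posterior is Inv-Gamma(α + n/2, β + Σ(xᵢ−μ)²/2).
Posterior: Inv-Gamma(5.6 + 12/2, 2.6 + 45.721/2) = Inv-Gamma(11.60, 25.4605).
Posterior β = 25.4605.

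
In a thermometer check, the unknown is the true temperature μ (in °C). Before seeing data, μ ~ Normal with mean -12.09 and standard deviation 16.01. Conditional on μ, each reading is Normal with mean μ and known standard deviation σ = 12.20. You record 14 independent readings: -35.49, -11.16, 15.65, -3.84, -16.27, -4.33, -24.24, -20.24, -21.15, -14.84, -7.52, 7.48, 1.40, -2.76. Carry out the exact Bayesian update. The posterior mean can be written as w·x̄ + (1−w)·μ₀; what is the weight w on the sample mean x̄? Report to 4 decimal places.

0.9602

For Normal data with known variance σ², a Normal(μ₀, σ₀²) prior on μ is conjugate. Posterior precision = 1/σ₀² + n/σ²; posterior mean is the precision-weighted average of μ₀ and x̄.
σ₀² = 16.01² = 256.3201, σ² = 12.20² = 148.84. Prior precision 1/σ₀² = 1/256.3201; data precision n/σ² = 14/148.84.
w = (n/σ²)/(1/σ₀² + n/σ²) = n·σ₀²/(σ² + n·σ₀²) = 14·256.3201/(148.84 + 14·256.3201) = 3588.4814/3737.3214 = 0.9602.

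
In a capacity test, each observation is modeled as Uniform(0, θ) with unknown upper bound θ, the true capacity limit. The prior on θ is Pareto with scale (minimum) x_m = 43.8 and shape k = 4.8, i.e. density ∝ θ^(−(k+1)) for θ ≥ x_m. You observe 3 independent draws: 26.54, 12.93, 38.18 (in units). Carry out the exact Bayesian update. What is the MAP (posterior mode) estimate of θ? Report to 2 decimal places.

A Pareto(scale x_m, shape k) prior on the upper bound θ of Uniform(0, θ) is conjugate: posterior is Pareto(max(x_m, max xᵢ), k + n).
Sample maximum = 38.18; prior scale x_m = 43.8 → posterior scale = max = 43.80.
Posterior shape = 4.8 + 3 = 7.8.
The Pareto density is decreasing on [x_m, ∞), so the mode is x_m = 43.80.

43.80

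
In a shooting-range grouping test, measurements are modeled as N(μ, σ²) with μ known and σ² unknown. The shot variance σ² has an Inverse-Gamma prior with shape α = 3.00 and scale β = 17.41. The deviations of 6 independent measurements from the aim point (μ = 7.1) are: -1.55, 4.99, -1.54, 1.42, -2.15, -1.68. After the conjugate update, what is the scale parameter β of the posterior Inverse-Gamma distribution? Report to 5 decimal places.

With known mean μ and an Inverse-Gamma(α, β) prior on σ², the Normal likelihood is conjugate: posterior is Inv-Gamma(α + n/2, β + Σ(xᵢ−μ)²/2).
Σ(xᵢ−μ)² = (-1.55)² + (4.99)² + (-1.54)² + (1.42)² + (-2.15)² + (-1.68)² = 39.1355.
Posterior: Inv-Gamma(3.00 + 6/2, 17.41 + 39.1355/2) = Inv-Gamma(6.00, 36.97775).
Posterior β = 36.97775.

36.97775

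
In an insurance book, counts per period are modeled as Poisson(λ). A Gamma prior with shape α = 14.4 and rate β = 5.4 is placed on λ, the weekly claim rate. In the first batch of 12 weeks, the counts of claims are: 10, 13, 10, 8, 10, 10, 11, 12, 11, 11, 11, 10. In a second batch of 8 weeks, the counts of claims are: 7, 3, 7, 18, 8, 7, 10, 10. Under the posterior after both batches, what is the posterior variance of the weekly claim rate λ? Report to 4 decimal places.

With a Gamma(shape α, rate β) prior, the Poisson likelihood is conjugate: the posterior is Gamma(α + ΣXᵢ, β + n).
Batch 1: sum of counts S = 127 over n = 12 weeks.
After batch 1: Gamma(α+S, β+n) = Gamma(14.4+127, 5.4+12) = Gamma(141.4, 17.4).
Batch 2: sum of counts S = 70 over n = 8 weeks.
After batch 2: Gamma(α+S, β+n) = Gamma(141.4+70, 17.4+8) = Gamma(211.4, 25.4).
Var = α/β² = 211.4/25.4² = 0.3277.

0.3277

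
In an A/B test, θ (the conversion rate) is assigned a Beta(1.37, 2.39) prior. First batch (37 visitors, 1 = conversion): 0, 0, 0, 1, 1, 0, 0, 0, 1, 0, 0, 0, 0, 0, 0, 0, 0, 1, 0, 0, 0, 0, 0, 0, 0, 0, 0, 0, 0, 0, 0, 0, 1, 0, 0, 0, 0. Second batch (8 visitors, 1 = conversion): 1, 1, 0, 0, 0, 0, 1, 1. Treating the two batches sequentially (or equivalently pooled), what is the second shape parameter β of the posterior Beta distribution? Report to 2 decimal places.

The Beta prior is conjugate to a Binomial/Bernoulli likelihood; the update adds successes to α and failures to β.
After batch 1: Beta(1.37+5, 2.39+32) = Beta(6.37, 34.39).
After batch 2: Beta(6.37+4, 34.39+4) = Beta(10.37, 38.39).
Posterior β = 38.39.

38.39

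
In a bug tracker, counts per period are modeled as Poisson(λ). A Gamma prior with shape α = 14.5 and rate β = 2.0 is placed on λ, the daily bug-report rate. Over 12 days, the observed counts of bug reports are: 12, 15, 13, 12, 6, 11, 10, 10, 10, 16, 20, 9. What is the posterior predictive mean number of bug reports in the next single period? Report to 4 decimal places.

With a Gamma(shape α, rate β) prior, the Poisson likelihood is conjugate: the posterior is Gamma(α + ΣXᵢ, β + n).
Sum of counts S = 144 over n = 12 days.
Posterior: Gamma(α+S, β+n) = Gamma(14.5+144, 2.0+12) = Gamma(158.5, 14.0).
The predictive distribution for one future period is NegBinom with mean α/β = 11.3214.

11.3214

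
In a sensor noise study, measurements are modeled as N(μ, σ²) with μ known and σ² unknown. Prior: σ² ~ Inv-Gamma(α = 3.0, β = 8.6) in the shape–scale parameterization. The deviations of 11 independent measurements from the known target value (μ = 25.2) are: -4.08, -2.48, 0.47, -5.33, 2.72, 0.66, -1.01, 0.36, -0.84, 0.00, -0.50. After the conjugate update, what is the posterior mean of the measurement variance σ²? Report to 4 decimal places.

With known mean μ and an Inverse-Gamma(α, β) prior on σ², the Normal likelihood is conjugate: posterior is Inv-Gamma(α + n/2, β + Σ(xᵢ−μ)²/2).
Σ(xᵢ−μ)² = (-4.08)² + (-2.48)² + (0.47)² + (-5.33)² + (2.72)² + (0.66)² + (-1.01)² + (0.36)² + (-0.84)² + (0.00)² + (-0.50)² = 61.3659.
Posterior: Inv-Gamma(3.0 + 11/2, 8.6 + 61.3659/2) = Inv-Gamma(8.50, 39.28295).
E[σ²|data] = β/(α−1) = 39.28295/7.50 = 5.2377.

5.2377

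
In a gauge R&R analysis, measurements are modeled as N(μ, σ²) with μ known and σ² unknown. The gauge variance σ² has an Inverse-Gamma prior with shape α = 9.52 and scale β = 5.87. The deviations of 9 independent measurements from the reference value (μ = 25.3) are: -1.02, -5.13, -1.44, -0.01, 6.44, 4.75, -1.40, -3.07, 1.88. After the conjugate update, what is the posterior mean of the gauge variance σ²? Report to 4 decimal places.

With known mean μ and an Inverse-Gamma(α, β) prior on σ², the Normal likelihood is conjugate: posterior is Inv-Gamma(α + n/2, β + Σ(xᵢ−μ)²/2).
Σ(xᵢ−μ)² = (-1.02)² + (-5.13)² + (-1.44)² + (-0.01)² + (6.44)² + (4.75)² + (-1.40)² + (-3.07)² + (1.88)² = 108.3864.
Posterior: Inv-Gamma(9.52 + 9/2, 5.87 + 108.3864/2) = Inv-Gamma(14.02, 60.06320).
E[σ²|data] = β/(α−1) = 60.06320/13.02 = 4.6131.

4.6131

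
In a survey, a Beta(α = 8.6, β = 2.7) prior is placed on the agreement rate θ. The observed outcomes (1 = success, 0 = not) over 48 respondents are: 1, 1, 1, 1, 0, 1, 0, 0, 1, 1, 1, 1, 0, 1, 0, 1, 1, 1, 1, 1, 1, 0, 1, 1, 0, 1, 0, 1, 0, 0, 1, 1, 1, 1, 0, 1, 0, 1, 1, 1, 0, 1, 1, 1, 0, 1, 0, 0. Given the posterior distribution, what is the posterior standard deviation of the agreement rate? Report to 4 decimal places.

The Beta prior is conjugate to a Binomial/Bernoulli likelihood; the update adds successes to α and failures to β.
Posterior: Beta(α+k, β+n−k) = Beta(8.6+32, 2.7+16) = Beta(40.6, 18.7).
Var = αβ/((α+β)²(α+β+1)) = 40.6·18.7/(59.3²·60.3) = 0.00358048; SD = √0.00358048 = 0.0598.

0.0598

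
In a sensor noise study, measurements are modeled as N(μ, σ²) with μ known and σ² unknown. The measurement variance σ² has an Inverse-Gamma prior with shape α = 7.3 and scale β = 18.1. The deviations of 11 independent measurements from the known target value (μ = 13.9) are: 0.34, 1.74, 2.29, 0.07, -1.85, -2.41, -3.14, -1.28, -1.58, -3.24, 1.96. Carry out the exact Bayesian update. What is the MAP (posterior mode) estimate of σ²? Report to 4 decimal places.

2.9767

With known mean μ and an Inverse-Gamma(α, β) prior on σ², the Normal likelihood is conjugate: posterior is Inv-Gamma(α + n/2, β + Σ(xᵢ−μ)²/2).
Σ(xᵢ−μ)² = (0.34)² + (1.74)² + (2.29)² + (0.07)² + (-1.85)² + (-2.41)² + (-3.14)² + (-1.28)² + (-1.58)² + (-3.24)² + (1.96)² = 45.9564.
Posterior: Inv-Gamma(7.3 + 11/2, 18.1 + 45.9564/2) = Inv-Gamma(12.80, 41.07820).
Mode = β/(α+1) = 41.07820/13.80 = 2.9767.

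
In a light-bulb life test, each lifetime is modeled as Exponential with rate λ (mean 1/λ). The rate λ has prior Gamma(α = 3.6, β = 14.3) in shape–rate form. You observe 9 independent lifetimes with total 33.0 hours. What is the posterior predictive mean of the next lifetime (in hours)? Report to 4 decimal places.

4.0776

With a Gamma(shape α, rate β) prior on the exponential rate λ, the posterior after n observations with total T = Σxᵢ is Gamma(α+n, β+T).
Posterior: Gamma(3.6+9, 14.3+33.0) = Gamma(12.6, 47.3).
The predictive distribution for the next observation is Lomax; its mean is β/(α−1) = 47.3/11.6 = 4.0776.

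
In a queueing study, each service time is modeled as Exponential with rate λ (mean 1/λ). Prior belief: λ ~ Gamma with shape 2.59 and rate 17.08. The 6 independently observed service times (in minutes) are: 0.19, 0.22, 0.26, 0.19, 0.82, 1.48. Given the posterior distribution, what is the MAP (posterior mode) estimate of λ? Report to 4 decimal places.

With a Gamma(shape α, rate β) prior on the exponential rate λ, the posterior after n observations with total T = Σxᵢ is Gamma(α+n, β+T).
Sum of observations T = 3.16 minutes; n = 6.
Posterior: Gamma(2.59+6, 17.08+3.16) = Gamma(8.59, 20.24).
Mode = (α−1)/β = 0.3750.

0.3750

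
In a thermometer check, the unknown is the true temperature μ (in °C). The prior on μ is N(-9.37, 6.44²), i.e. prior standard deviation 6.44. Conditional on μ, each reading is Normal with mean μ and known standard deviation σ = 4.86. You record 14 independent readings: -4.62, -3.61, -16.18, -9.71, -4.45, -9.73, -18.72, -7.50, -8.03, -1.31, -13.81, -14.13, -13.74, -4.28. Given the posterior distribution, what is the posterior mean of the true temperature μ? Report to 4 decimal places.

For Normal data with known variance σ², a Normal(μ₀, σ₀²) prior on μ is conjugate. Posterior precision = 1/σ₀² + n/σ²; posterior mean is the precision-weighted average of μ₀ and x̄.
Σxᵢ = (-4.62) + (-3.61) + (-16.18) + (-9.71) + (-4.45) + (-9.73) + (-18.72) + (-7.50) + (-8.03) + (-1.31) + (-13.81) + (-14.13) + (-13.74) + (-4.28) = -129.82, so n·x̄ = -129.82.
σ₀² = 6.44² = 41.4736, σ² = 4.86² = 23.6196; σ² + n·σ₀² = 23.6196 + 14·41.4736 = 604.25.
Posterior mean = (μ₀/σ₀² + n·x̄/σ²)/(1/σ₀² + n/σ²) = (σ²·μ₀ + σ₀²·n·x̄)/(σ² + n·σ₀²) = (23.6196·(-9.37) + 41.4736·(-129.82))/604.25 = -5605.418404/604.25 = -9.2767.

-9.2767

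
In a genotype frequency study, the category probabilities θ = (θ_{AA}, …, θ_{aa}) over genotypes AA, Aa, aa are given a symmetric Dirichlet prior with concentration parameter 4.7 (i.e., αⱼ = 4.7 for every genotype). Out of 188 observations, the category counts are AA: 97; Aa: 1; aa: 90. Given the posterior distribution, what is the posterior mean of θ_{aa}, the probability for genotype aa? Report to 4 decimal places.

The Dirichlet prior is conjugate to the Multinomial likelihood: each posterior αⱼ = prior αⱼ + observed count nⱼ.
Posterior concentration: (101.7, 5.7, 94.7), total = 202.1.
E[θ_{aa}|data] = α_{aa}/Σα = 94.7/202.1 = 0.4686.

0.4686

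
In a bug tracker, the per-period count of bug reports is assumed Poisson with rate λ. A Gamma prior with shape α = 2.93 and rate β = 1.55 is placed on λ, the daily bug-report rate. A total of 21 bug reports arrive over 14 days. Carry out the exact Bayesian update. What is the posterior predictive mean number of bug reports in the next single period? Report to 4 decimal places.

1.5389

With a Gamma(shape α, rate β) prior, the Poisson likelihood is conjugate: the posterior is Gamma(α + ΣXᵢ, β + n).
Posterior: Gamma(α+S, β+n) = Gamma(2.93+21, 1.55+14) = Gamma(23.93, 15.55).
The predictive distribution for one future period is NegBinom with mean α/β = 1.5389.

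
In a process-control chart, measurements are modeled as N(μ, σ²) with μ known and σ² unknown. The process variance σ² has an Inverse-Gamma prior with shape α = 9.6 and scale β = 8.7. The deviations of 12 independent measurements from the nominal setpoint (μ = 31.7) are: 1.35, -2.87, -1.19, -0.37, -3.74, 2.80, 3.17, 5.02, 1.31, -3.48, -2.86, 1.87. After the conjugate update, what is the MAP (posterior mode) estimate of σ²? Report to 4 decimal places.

3.3612

With known mean μ and an Inverse-Gamma(α, β) prior on σ², the Normal likelihood is conjugate: posterior is Inv-Gamma(α + n/2, β + Σ(xᵢ−μ)²/2).
Σ(xᵢ−μ)² = (1.35)² + (-2.87)² + (-1.19)² + (-0.37)² + (-3.74)² + (2.80)² + (3.17)² + (5.02)² + (1.31)² + (-3.48)² + (-2.86)² + (1.87)² = 94.1923.
Posterior: Inv-Gamma(9.6 + 12/2, 8.7 + 94.1923/2) = Inv-Gamma(15.60, 55.79615).
Mode = β/(α+1) = 55.79615/16.60 = 3.3612.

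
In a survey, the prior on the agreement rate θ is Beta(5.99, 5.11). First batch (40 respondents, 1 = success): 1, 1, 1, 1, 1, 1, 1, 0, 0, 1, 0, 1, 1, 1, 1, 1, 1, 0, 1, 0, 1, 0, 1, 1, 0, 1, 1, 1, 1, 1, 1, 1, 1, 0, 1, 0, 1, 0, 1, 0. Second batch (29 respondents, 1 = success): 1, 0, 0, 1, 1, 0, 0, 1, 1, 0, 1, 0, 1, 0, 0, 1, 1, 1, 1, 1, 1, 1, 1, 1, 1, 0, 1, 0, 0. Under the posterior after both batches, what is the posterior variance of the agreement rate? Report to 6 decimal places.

0.002761

The Beta prior is conjugate to a Binomial/Bernoulli likelihood; the update adds successes to α and failures to β.
After batch 1: Beta(5.99+29, 5.11+11) = Beta(34.99, 16.11).
After batch 2: Beta(34.99+18, 16.11+11) = Beta(52.99, 27.11).
Var = αβ/((α+β)²(α+β+1)) = 52.99·27.11/(80.10²·81.10) = 0.002761.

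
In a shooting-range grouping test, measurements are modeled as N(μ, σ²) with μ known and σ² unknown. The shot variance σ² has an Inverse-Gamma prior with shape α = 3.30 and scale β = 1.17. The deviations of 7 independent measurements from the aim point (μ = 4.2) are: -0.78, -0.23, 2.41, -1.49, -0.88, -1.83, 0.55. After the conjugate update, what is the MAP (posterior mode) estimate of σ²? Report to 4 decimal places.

0.9907

With known mean μ and an Inverse-Gamma(α, β) prior on σ², the Normal likelihood is conjugate: posterior is Inv-Gamma(α + n/2, β + Σ(xᵢ−μ)²/2).
Σ(xᵢ−μ)² = (-0.78)² + (-0.23)² + (2.41)² + (-1.49)² + (-0.88)² + (-1.83)² + (0.55)² = 13.1153.
Posterior: Inv-Gamma(3.30 + 7/2, 1.17 + 13.1153/2) = Inv-Gamma(6.80, 7.72765).
Mode = β/(α+1) = 7.72765/7.80 = 0.9907.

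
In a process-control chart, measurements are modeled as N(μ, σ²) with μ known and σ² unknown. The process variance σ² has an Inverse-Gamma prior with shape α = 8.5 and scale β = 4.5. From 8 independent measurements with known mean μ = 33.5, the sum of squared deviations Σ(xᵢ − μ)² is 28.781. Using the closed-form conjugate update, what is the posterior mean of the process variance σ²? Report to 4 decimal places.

1.6427

With known mean μ and an Inverse-Gamma(α, β) prior on σ², the Normal likelihood is conjugate: posterior is Inv-Gamma(α + n/2, β + Σ(xᵢ−μ)²/2).
Posterior: Inv-Gamma(8.5 + 8/2, 4.5 + 28.781/2) = Inv-Gamma(12.50, 18.8905).
E[σ²|data] = β/(α−1) = 18.8905/11.50 = 1.6427.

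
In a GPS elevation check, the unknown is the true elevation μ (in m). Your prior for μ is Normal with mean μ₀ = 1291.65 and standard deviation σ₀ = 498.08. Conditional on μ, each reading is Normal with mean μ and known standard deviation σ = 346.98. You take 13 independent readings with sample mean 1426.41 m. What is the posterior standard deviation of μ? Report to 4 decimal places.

For Normal data with known variance σ², a Normal(μ₀, σ₀²) prior on μ is conjugate. Posterior precision = 1/σ₀² + n/σ²; posterior mean is the precision-weighted average of μ₀ and x̄.
σ₀² = 498.08² = 248083.6864, σ² = 346.98² = 120395.1204; σ² + n·σ₀² = 120395.1204 + 13·248083.6864 = 3345483.0436.
Posterior precision = 1/σ₀² + n/σ² = 1/248083.6864 + 13/120395.1204 = (σ² + n·σ₀²)/(σ₀²σ²) = 3345483.0436/(248083.6864·120395.1204); posterior variance σₙ² = σ₀²σ²/(σ² + n·σ₀²) = 248083.6864·120395.1204/3345483.0436 = 8927.878248.
Posterior SD = √σₙ² = √(248083.6864·120395.1204/3345483.0436) = 94.4875.

94.4875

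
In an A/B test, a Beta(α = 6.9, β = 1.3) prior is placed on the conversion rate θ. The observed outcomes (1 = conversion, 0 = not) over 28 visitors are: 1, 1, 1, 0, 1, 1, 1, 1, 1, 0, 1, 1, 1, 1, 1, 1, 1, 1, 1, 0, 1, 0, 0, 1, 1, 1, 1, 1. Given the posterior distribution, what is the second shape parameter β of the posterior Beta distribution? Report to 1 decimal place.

6.3

The Beta prior is conjugate to a Binomial/Bernoulli likelihood; the update adds successes to α and failures to β.
Posterior: Beta(α+k, β+n−k) = Beta(6.9+23, 1.3+5) = Beta(29.9, 6.3).
Posterior β = 6.3.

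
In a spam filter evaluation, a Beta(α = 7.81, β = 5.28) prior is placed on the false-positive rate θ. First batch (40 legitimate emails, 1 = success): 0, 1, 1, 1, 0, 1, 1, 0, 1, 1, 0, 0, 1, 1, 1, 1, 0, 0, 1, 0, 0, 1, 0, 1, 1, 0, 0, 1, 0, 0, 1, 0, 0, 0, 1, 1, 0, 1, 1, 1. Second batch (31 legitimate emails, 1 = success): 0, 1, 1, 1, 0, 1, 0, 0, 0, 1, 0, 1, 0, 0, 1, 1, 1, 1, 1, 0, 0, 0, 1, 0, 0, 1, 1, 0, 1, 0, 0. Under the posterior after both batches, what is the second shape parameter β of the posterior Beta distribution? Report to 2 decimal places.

39.28

The Beta prior is conjugate to a Binomial/Bernoulli likelihood; the update adds successes to α and failures to β.
After batch 1: Beta(7.81+22, 5.28+18) = Beta(29.81, 23.28).
After batch 2: Beta(29.81+15, 23.28+16) = Beta(44.81, 39.28).
Posterior β = 39.28.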